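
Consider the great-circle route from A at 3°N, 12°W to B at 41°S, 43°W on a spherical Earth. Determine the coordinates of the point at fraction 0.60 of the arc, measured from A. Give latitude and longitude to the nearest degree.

≈ 24°S, 28°W

Convert each endpoint to a unit vector on the sphere (x = cos φ cos λ, y = cos φ sin λ, z = sin φ).
The central angle between the endpoints is δ = arccos(p₁·p₂) ≈ 0.913 rad (52.3°).
Interpolate at f = 0.60 with slerp weights a = sin((1−f)δ)/sin δ ≈ 0.451, b = sin(fδ)/sin δ ≈ 0.658.
p = a·p₁ + b·p₂ ≈ (0.804, -0.432, -0.408); φ = arcsin(p_z) ≈ -24.09°, λ = atan2(p_y, p_x) ≈ -28.27°.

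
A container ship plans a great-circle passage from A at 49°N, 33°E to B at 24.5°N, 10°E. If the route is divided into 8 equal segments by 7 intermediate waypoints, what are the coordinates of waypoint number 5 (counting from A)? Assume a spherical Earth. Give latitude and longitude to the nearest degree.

≈ 34°N, 17°E

The haversine formula gives a central angle δ ≈ 0.531 rad (30.4°) between the endpoints.
Interpolate at f = 5/8 with slerp weights a = sin((1−f)δ)/sin δ ≈ 0.391, b = sin(fδ)/sin δ ≈ 0.643.
p = a·p₁ + b·p₂ ≈ (0.791, 0.241, 0.562); φ = arcsin(p_z) ≈ 34.17°, λ = atan2(p_y, p_x) ≈ 16.95°.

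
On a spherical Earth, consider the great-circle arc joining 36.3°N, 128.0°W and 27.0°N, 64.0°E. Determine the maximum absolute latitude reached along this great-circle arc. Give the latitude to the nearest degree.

≈ 80°N

The great circle lies in the plane with unit normal n̂ = (p₁ × p₂)/|p₁ × p₂|.
Here n̂_z ≈ -0.166; the vertex latitude is φ_max = arccos|n̂_z| ≈ 80.5°.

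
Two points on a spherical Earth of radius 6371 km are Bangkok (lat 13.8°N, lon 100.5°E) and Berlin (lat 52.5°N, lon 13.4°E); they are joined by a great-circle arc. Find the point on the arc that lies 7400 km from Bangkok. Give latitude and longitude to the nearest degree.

≈ lat 52°N, lon 31°E

Write both endpoints as unit vectors p₁, p₂ with components (cos φ cos λ, cos φ sin λ, sin φ).
The central angle between the endpoints is δ = arccos(p₁·p₂) ≈ 1.350 rad (77.3°). The total great-circle distance is δ·R ≈ 1.350 × 6371 ≈ 8600 km, so the target fraction is f = 7400/8600 ≈ 0.860.
Interpolate at f ≈ 0.860 with slerp weights a = sin((1−f)δ)/sin δ ≈ 0.192, b = sin(fδ)/sin δ ≈ 0.940.
p = a·p₁ + b·p₂ ≈ (0.523, 0.316, 0.792); φ = arcsin(p_z) ≈ 52.35°, λ = atan2(p_y, p_x) ≈ 31.14°.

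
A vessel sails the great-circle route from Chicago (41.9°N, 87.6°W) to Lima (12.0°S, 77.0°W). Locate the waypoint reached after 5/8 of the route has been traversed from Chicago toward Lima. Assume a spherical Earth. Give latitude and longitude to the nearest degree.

Write both endpoints as unit vectors p₁, p₂ with components (cos φ cos λ, cos φ sin λ, sin φ).
The central angle between the endpoints is δ = arccos(p₁·p₂) ≈ 0.956 rad (54.8°).
Interpolate at f = 5/8 with slerp weights a = sin((1−f)δ)/sin δ ≈ 0.430, b = sin(fδ)/sin δ ≈ 0.689.
p = a·p₁ + b·p₂ ≈ (0.165, -0.976, 0.144); φ = arcsin(p_z) ≈ 8.26°, λ = atan2(p_y, p_x) ≈ -80.41°.

≈ 8°N, 80°W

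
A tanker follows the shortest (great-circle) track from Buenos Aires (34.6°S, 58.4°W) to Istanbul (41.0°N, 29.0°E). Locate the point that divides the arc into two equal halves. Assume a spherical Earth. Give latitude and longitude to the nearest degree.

≈ 4°N, 17°W

Convert each endpoint to a unit vector on the sphere (x = cos φ cos λ, y = cos φ sin λ, z = sin φ).
The central angle between the endpoints is δ = arccos(p₁·p₂) ≈ 1.922 rad (110.1°).
Interpolate at f = 1/2 with slerp weights a = sin((1−f)δ)/sin δ ≈ 0.873, b = sin(fδ)/sin δ ≈ 0.873.
p = a·p₁ + b·p₂ ≈ (0.953, -0.293, 0.077); φ = arcsin(p_z) ≈ 4.42°, λ = atan2(p_y, p_x) ≈ -17.07°.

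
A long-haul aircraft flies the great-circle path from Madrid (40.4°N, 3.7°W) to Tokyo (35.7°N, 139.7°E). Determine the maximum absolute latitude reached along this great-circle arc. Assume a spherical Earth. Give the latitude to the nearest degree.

The great circle lies in the plane with unit normal n̂ = (p₁ × p₂)/|p₁ × p₂|.
Here n̂_z ≈ +0.371; the vertex latitude is φ_max = arccos|n̂_z| ≈ 68.2°.
Check via Clairaut: cos φ_max = |cos φ₁| · sin C = cos(40.4°)·sin(29.2°) ≈ 0.371, again giving ≈ 68.2°.

≈ 68°N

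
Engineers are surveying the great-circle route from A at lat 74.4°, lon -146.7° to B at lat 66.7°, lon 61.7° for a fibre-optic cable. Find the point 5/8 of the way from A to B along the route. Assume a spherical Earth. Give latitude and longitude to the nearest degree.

≈ lat 80°, lon 79°

Write both endpoints as unit vectors p₁, p₂ with components (cos φ cos λ, cos φ sin λ, sin φ).
The central angle between the endpoints is δ = arccos(p₁·p₂) ≈ 0.658 rad (37.7°).
Interpolate at f = 5/8 with slerp weights a = sin((1−f)δ)/sin δ ≈ 0.399, b = sin(fδ)/sin δ ≈ 0.654.
p = a·p₁ + b·p₂ ≈ (0.033, 0.169, 0.985); φ = arcsin(p_z) ≈ 80.10°, λ = atan2(p_y, p_x) ≈ 78.99°.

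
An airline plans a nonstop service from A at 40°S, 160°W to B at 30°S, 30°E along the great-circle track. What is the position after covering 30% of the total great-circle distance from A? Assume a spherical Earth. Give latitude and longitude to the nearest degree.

Convert each endpoint to a unit vector on the sphere (x = cos φ cos λ, y = cos φ sin λ, z = sin φ).
The central angle between the endpoints is δ = arccos(p₁·p₂) ≈ 1.909 rad (109.4°).
Interpolate at f = 0.30 with slerp weights a = sin((1−f)δ)/sin δ ≈ 1.031, b = sin(fδ)/sin δ ≈ 0.575.
p = a·p₁ + b·p₂ ≈ (-0.311, -0.021, -0.950); φ = arcsin(p_z) ≈ -71.81°, λ = atan2(p_y, p_x) ≈ -176.07°.

≈ 72°S, 176°W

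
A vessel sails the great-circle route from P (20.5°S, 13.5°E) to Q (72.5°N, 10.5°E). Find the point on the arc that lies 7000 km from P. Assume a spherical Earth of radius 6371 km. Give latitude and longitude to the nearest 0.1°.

≈ (42.4°N, 12.4°E)

The haversine formula gives a central angle δ ≈ 1.624 rad (93.0°) between the endpoints. The total great-circle distance is δ·R ≈ 1.624 × 6371 ≈ 10344 km, so the target fraction is f = 7000/10344 ≈ 0.677.
Interpolate at f ≈ 0.677 with slerp weights a = sin((1−f)δ)/sin δ ≈ 0.502, b = sin(fδ)/sin δ ≈ 0.892.
p = a·p₁ + b·p₂ ≈ (0.721, 0.159, 0.675); φ = arcsin(p_z) ≈ 42.44°, λ = atan2(p_y, p_x) ≈ 12.41°.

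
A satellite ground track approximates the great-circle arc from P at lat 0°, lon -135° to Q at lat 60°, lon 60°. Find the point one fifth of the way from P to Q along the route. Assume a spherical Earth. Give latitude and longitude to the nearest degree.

Write both endpoints as unit vectors p₁, p₂ with components (cos φ cos λ, cos φ sin λ, sin φ).
The central angle between the endpoints is δ = arccos(p₁·p₂) ≈ 2.075 rad (118.9°).
Interpolate at f = 1/5 with slerp weights a = sin((1−f)δ)/sin δ ≈ 1.137, b = sin(fδ)/sin δ ≈ 0.460.
p = a·p₁ + b·p₂ ≈ (-0.689, -0.605, 0.399); φ = arcsin(p_z) ≈ 23.50°, λ = atan2(p_y, p_x) ≈ -138.73°.

≈ lat 23°, lon -139°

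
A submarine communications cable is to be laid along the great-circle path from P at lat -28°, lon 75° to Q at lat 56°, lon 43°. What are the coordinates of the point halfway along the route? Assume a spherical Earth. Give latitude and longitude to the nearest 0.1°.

Write both endpoints as unit vectors p₁, p₂ with components (cos φ cos λ, cos φ sin λ, sin φ).
The central angle between the endpoints is δ = arccos(p₁·p₂) ≈ 1.541 rad (88.3°).
Interpolate at f = 1/2 with slerp weights a = sin((1−f)δ)/sin δ ≈ 0.697, b = sin(fδ)/sin δ ≈ 0.697.
p = a·p₁ + b·p₂ ≈ (0.444, 0.860, 0.251); φ = arcsin(p_z) ≈ 14.51°, λ = atan2(p_y, p_x) ≈ 62.68°.

≈ lat 14.5°, lon 62.7°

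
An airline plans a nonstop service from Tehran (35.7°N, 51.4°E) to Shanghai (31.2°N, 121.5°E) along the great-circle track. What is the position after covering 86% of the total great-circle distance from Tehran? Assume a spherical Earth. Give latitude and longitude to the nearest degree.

Write both endpoints as unit vectors p₁, p₂ with components (cos φ cos λ, cos φ sin λ, sin φ).
The central angle between the endpoints is δ = arccos(p₁·p₂) ≈ 1.002 rad (57.4°).
Interpolate at f = 0.86 with slerp weights a = sin((1−f)δ)/sin δ ≈ 0.166, b = sin(fδ)/sin δ ≈ 0.901.
p = a·p₁ + b·p₂ ≈ (-0.319, 0.762, 0.563); φ = arcsin(p_z) ≈ 34.30°, λ = atan2(p_y, p_x) ≈ 112.68°.

≈ (34°N, 113°E)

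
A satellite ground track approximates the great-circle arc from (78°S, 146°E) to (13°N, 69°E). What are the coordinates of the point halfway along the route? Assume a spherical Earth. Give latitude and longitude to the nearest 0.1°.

≈ (35.9°S, 80.2°E)

The haversine formula gives a central angle δ ≈ 1.746 rad (100.0°) between the endpoints.
Interpolate at f = 1/2 with slerp weights a = sin((1−f)δ)/sin δ ≈ 0.778, b = sin(fδ)/sin δ ≈ 0.778.
p = a·p₁ + b·p₂ ≈ (0.138, 0.798, -0.586); φ = arcsin(p_z) ≈ -35.89°, λ = atan2(p_y, p_x) ≈ 80.22°.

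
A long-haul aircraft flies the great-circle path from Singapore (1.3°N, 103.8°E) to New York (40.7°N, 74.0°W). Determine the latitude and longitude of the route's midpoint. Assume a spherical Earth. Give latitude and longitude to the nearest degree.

From cos δ = sin φ₁ sin φ₂ + cos φ₁ cos φ₂ cos Δλ, the central angle is δ ≈ 2.408 rad (138.0°).
Interpolate at f = 1/2 with slerp weights a = sin((1−f)δ)/sin δ ≈ 1.394, b = sin(fδ)/sin δ ≈ 1.394.
p = a·p₁ + b·p₂ ≈ (-0.041, 0.337, 0.940); φ = arcsin(p_z) ≈ 70.13°, λ = atan2(p_y, p_x) ≈ 96.95°.

≈ (70°N, 97°E)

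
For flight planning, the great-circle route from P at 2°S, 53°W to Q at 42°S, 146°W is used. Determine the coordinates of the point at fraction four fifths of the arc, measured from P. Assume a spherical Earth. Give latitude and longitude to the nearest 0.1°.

From cos δ = sin φ₁ sin φ₂ + cos φ₁ cos φ₂ cos Δλ, the central angle is δ ≈ 1.586 rad (90.9°).
Interpolate at f = 4/5 with slerp weights a = sin((1−f)δ)/sin δ ≈ 0.312, b = sin(fδ)/sin δ ≈ 0.955.
p = a·p₁ + b·p₂ ≈ (-0.401, -0.646, -0.650); φ = arcsin(p_z) ≈ -40.53°, λ = atan2(p_y, p_x) ≈ -121.81°.

≈ 40.5°S, 121.8°W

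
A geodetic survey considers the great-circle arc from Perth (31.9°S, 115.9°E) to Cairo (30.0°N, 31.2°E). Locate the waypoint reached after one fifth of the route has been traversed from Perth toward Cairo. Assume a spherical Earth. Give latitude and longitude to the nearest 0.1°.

The haversine formula gives a central angle δ ≈ 1.768 rad (101.3°) between the endpoints.
Interpolate at f = 1/5 with slerp weights a = sin((1−f)δ)/sin δ ≈ 1.007, b = sin(fδ)/sin δ ≈ 0.353.
p = a·p₁ + b·p₂ ≈ (-0.112, 0.928, -0.356); φ = arcsin(p_z) ≈ -20.84°, λ = atan2(p_y, p_x) ≈ 96.88°.

≈ (20.8°S, 96.9°E)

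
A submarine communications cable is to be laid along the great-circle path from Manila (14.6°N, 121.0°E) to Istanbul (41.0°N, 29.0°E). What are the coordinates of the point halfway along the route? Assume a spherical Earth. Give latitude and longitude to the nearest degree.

≈ (37°N, 82°E)

Convert each endpoint to a unit vector on the sphere (x = cos φ cos λ, y = cos φ sin λ, z = sin φ).
The central angle between the endpoints is δ = arccos(p₁·p₂) ≈ 1.430 rad (82.0°).
Interpolate at f = 1/2 with slerp weights a = sin((1−f)δ)/sin δ ≈ 0.662, b = sin(fδ)/sin δ ≈ 0.662.
p = a·p₁ + b·p₂ ≈ (0.107, 0.792, 0.601); φ = arcsin(p_z) ≈ 36.97°, λ = atan2(p_y, p_x) ≈ 82.30°.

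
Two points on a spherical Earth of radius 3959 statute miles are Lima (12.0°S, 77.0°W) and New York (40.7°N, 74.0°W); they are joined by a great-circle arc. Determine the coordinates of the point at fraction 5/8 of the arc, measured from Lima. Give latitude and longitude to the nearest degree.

The haversine formula gives a central angle δ ≈ 0.921 rad (52.8°) between the endpoints.
Interpolate at f = 5/8 with slerp weights a = sin((1−f)δ)/sin δ ≈ 0.425, b = sin(fδ)/sin δ ≈ 0.684.
p = a·p₁ + b·p₂ ≈ (0.236, -0.904, 0.357); φ = arcsin(p_z) ≈ 20.94°, λ = atan2(p_y, p_x) ≈ -75.34°.

≈ 21°N, 75°W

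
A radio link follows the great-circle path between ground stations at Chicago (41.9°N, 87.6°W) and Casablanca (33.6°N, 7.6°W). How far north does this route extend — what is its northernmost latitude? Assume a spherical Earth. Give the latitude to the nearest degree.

The great circle lies in the plane with unit normal n̂ = (p₁ × p₂)/|p₁ × p₂|.
Here n̂_z ≈ +0.695; the vertex latitude is φ_max = arccos|n̂_z| ≈ 46.0°.

≈ 46°N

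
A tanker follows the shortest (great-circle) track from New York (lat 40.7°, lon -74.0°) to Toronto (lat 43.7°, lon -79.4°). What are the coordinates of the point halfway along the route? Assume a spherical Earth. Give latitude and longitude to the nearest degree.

Write both endpoints as unit vectors p₁, p₂ with components (cos φ cos λ, cos φ sin λ, sin φ).
The central angle between the endpoints is δ = arccos(p₁·p₂) ≈ 0.087 rad (5.0°).
Interpolate at f = 1/2 with slerp weights a = sin((1−f)δ)/sin δ ≈ 0.500, b = sin(fδ)/sin δ ≈ 0.500.
p = a·p₁ + b·p₂ ≈ (0.171, -0.720, 0.672); φ = arcsin(p_z) ≈ 42.23°, λ = atan2(p_y, p_x) ≈ -76.64°.

≈ lat 42°, lon -77°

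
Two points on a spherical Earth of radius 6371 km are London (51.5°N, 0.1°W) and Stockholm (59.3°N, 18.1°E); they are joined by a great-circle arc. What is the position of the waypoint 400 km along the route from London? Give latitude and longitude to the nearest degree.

From cos δ = sin φ₁ sin φ₂ + cos φ₁ cos φ₂ cos Δλ, the central angle is δ ≈ 0.225 rad (12.9°). The total great-circle distance is δ·R ≈ 0.225 × 6371 ≈ 1432 km, so the target fraction is f = 400/1432 ≈ 0.279.
Interpolate at f ≈ 0.279 with slerp weights a = sin((1−f)δ)/sin δ ≈ 0.724, b = sin(fδ)/sin δ ≈ 0.282.
p = a·p₁ + b·p₂ ≈ (0.587, 0.044, 0.808); φ = arcsin(p_z) ≈ 53.94°, λ = atan2(p_y, p_x) ≈ 4.27°.

≈ 54°N, 4°E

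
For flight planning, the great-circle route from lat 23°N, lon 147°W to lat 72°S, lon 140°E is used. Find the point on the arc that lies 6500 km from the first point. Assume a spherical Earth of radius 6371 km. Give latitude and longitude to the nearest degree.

Convert each endpoint to a unit vector on the sphere (x = cos φ cos λ, y = cos φ sin λ, z = sin φ).
The central angle between the endpoints is δ = arccos(p₁·p₂) ≈ 1.863 rad (106.8°). The total great-circle distance is δ·R ≈ 1.863 × 6371 ≈ 11872 km, so the target fraction is f = 6500/11872 ≈ 0.548.
Interpolate at f ≈ 0.548 with slerp weights a = sin((1−f)δ)/sin δ ≈ 0.780, b = sin(fδ)/sin δ ≈ 0.890.
p = a·p₁ + b·p₂ ≈ (-0.813, -0.214, -0.542); φ = arcsin(p_z) ≈ -32.80°, λ = atan2(p_y, p_x) ≈ -165.24°.

≈ lat 33°S, lon 165°W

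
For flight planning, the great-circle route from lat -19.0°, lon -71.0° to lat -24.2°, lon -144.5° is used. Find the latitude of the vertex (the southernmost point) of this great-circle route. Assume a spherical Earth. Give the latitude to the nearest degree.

≈ -27°

The great circle lies in the plane with unit normal n̂ = (p₁ × p₂)/|p₁ × p₂|.
Here n̂_z ≈ -0.893; the vertex latitude is φ_max = arccos|n̂_z| ≈ 26.7°.
Check via Clairaut: cos φ_max = |cos φ₁| · sin C = cos(19.0°)·sin(109.1°) ≈ 0.893, again giving ≈ 26.7°.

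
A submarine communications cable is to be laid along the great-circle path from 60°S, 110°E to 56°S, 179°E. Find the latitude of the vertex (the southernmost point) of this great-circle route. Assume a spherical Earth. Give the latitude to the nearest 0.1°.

≈ 63.0°S

The great circle lies in the plane with unit normal n̂ = (p₁ × p₂)/|p₁ × p₂|.
Here n̂_z ≈ +0.454; the vertex latitude is φ_max = arccos|n̂_z| ≈ 63.0°.
Check via Clairaut: cos φ_max = |cos φ₁| · sin C = cos(60.0°)·sin(114.8°) ≈ 0.454, again giving ≈ 63.0°.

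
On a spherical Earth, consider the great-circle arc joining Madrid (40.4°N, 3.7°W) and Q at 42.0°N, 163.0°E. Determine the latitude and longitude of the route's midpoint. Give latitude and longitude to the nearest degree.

≈ 82°N, 74°E

The haversine formula gives a central angle δ ≈ 1.688 rad (96.7°) between the endpoints.
Interpolate at f = 1/2 with slerp weights a = sin((1−f)δ)/sin δ ≈ 0.753, b = sin(fδ)/sin δ ≈ 0.753.
p = a·p₁ + b·p₂ ≈ (0.037, 0.127, 0.991); φ = arcsin(p_z) ≈ 82.42°, λ = atan2(p_y, p_x) ≈ 73.66°.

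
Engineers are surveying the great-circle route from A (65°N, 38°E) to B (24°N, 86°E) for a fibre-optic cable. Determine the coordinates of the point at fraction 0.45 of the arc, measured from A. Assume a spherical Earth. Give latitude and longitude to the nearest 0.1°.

Convert each endpoint to a unit vector on the sphere (x = cos φ cos λ, y = cos φ sin λ, z = sin φ).
The central angle between the endpoints is δ = arccos(p₁·p₂) ≈ 0.893 rad (51.2°).
Interpolate at f = 0.45 with slerp weights a = sin((1−f)δ)/sin δ ≈ 0.605, b = sin(fδ)/sin δ ≈ 0.502.
p = a·p₁ + b·p₂ ≈ (0.234, 0.615, 0.753); φ = arcsin(p_z) ≈ 48.85°, λ = atan2(p_y, p_x) ≈ 69.20°.

≈ (48.9°N, 69.2°E)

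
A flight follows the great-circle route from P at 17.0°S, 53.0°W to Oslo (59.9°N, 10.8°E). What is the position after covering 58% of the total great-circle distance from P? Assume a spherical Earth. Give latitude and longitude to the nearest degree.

Convert each endpoint to a unit vector on the sphere (x = cos φ cos λ, y = cos φ sin λ, z = sin φ).
The central angle between the endpoints is δ = arccos(p₁·p₂) ≈ 1.612 rad (92.4°).
Interpolate at f = 0.58 with slerp weights a = sin((1−f)δ)/sin δ ≈ 0.627, b = sin(fδ)/sin δ ≈ 0.805.
p = a·p₁ + b·p₂ ≈ (0.758, -0.403, 0.513); φ = arcsin(p_z) ≈ 30.89°, λ = atan2(p_y, p_x) ≈ -28.02°.

≈ 31°N, 28°W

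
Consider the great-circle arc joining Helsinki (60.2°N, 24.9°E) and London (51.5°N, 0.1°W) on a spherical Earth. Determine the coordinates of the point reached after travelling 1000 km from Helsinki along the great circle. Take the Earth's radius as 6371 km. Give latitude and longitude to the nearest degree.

From cos δ = sin φ₁ sin φ₂ + cos φ₁ cos φ₂ cos Δλ, the central angle is δ ≈ 0.286 rad (16.4°). The total great-circle distance is δ·R ≈ 0.286 × 6371 ≈ 1819 km, so the target fraction is f = 1000/1819 ≈ 0.550.
Interpolate at f ≈ 0.550 with slerp weights a = sin((1−f)δ)/sin δ ≈ 0.455, b = sin(fδ)/sin δ ≈ 0.555.
p = a·p₁ + b·p₂ ≈ (0.551, 0.095, 0.829); φ = arcsin(p_z) ≈ 56.03°, λ = atan2(p_y, p_x) ≈ 9.75°.

≈ 56°N, 10°E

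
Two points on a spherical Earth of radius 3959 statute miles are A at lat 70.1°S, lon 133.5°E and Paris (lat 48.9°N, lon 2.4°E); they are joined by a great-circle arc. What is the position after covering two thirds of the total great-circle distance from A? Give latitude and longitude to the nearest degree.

≈ lat 3°N, lon 25°E

From cos δ = sin φ₁ sin φ₂ + cos φ₁ cos φ₂ cos Δλ, the central angle is δ ≈ 2.598 rad (148.8°).
Interpolate at f = 2/3 with slerp weights a = sin((1−f)δ)/sin δ ≈ 1.472, b = sin(fδ)/sin δ ≈ 1.907.
p = a·p₁ + b·p₂ ≈ (0.908, 0.416, 0.053); φ = arcsin(p_z) ≈ 3.06°, λ = atan2(p_y, p_x) ≈ 24.61°.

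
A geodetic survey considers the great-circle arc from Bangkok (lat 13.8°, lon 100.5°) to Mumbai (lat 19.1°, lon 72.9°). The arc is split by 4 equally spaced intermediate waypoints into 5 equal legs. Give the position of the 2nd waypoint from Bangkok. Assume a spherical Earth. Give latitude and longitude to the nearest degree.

Write both endpoints as unit vectors p₁, p₂ with components (cos φ cos λ, cos φ sin λ, sin φ).
The central angle between the endpoints is δ = arccos(p₁·p₂) ≈ 0.471 rad (27.0°).
Interpolate at f = 2/5 with slerp weights a = sin((1−f)δ)/sin δ ≈ 0.614, b = sin(fδ)/sin δ ≈ 0.413.
p = a·p₁ + b·p₂ ≈ (0.006, 0.960, 0.282); φ = arcsin(p_z) ≈ 16.36°, λ = atan2(p_y, p_x) ≈ 89.65°.

≈ lat 16°, lon 90°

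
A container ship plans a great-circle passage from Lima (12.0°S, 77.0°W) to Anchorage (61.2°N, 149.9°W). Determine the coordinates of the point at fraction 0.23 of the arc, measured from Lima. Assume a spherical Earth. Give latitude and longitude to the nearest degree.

The haversine formula gives a central angle δ ≈ 1.614 rad (92.5°) between the endpoints.
Interpolate at f = 0.23 with slerp weights a = sin((1−f)δ)/sin δ ≈ 0.948, b = sin(fδ)/sin δ ≈ 0.363.
p = a·p₁ + b·p₂ ≈ (0.057, -0.991, 0.121); φ = arcsin(p_z) ≈ 6.96°, λ = atan2(p_y, p_x) ≈ -86.70°.

≈ (7°N, 87°W)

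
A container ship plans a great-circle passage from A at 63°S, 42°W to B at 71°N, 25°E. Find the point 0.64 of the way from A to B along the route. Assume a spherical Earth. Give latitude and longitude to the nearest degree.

≈ 24°N, 10°W

From cos δ = sin φ₁ sin φ₂ + cos φ₁ cos φ₂ cos Δλ, the central angle is δ ≈ 2.473 rad (141.7°).
Interpolate at f = 0.64 with slerp weights a = sin((1−f)δ)/sin δ ≈ 1.254, b = sin(fδ)/sin δ ≈ 1.613.
p = a·p₁ + b·p₂ ≈ (0.899, -0.159, 0.408); φ = arcsin(p_z) ≈ 24.08°, λ = atan2(p_y, p_x) ≈ -10.03°.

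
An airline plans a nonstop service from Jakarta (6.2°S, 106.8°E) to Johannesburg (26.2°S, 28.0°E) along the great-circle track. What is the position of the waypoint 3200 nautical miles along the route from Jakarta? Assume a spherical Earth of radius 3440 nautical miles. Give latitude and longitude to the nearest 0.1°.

≈ 24.1°S, 54.4°E

Convert each endpoint to a unit vector on the sphere (x = cos φ cos λ, y = cos φ sin λ, z = sin φ).
The central angle between the endpoints is δ = arccos(p₁·p₂) ≈ 1.348 rad (77.2°). The total great-circle distance is δ·R ≈ 1.348 × 3440 ≈ 4637 nmi, so the target fraction is f = 3200/4637 ≈ 0.690.
Interpolate at f ≈ 0.690 with slerp weights a = sin((1−f)δ)/sin δ ≈ 0.416, b = sin(fδ)/sin δ ≈ 0.822.
p = a·p₁ + b·p₂ ≈ (0.532, 0.742, -0.408); φ = arcsin(p_z) ≈ -24.07°, λ = atan2(p_y, p_x) ≈ 54.38°.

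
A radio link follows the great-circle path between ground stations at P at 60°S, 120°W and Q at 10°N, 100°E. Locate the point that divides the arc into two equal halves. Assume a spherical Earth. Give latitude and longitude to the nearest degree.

From cos δ = sin φ₁ sin φ₂ + cos φ₁ cos φ₂ cos Δλ, the central angle is δ ≈ 2.127 rad (121.8°).
Interpolate at f = 1/2 with slerp weights a = sin((1−f)δ)/sin δ ≈ 1.029, b = sin(fδ)/sin δ ≈ 1.029.
p = a·p₁ + b·p₂ ≈ (-0.433, 0.552, -0.712); φ = arcsin(p_z) ≈ -45.42°, λ = atan2(p_y, p_x) ≈ 128.11°.

≈ 45°S, 128°E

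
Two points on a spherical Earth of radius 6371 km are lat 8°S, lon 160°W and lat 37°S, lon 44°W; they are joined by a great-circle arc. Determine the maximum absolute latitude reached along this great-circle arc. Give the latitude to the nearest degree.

≈ 43°S

The great circle lies in the plane with unit normal n̂ = (p₁ × p₂)/|p₁ × p₂|.
Here n̂_z ≈ +0.737; the vertex latitude is φ_max = arccos|n̂_z| ≈ 42.5°.
Check via Clairaut: cos φ_max = |cos φ₁| · sin C = cos(8.0°)·sin(131.9°) ≈ 0.737, again giving ≈ 42.5°.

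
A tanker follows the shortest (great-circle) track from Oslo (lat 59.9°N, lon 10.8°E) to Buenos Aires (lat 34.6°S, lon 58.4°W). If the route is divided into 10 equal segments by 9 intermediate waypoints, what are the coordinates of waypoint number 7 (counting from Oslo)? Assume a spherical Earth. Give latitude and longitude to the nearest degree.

≈ lat 5°S, lon 43°W

Convert each endpoint to a unit vector on the sphere (x = cos φ cos λ, y = cos φ sin λ, z = sin φ).
The central angle between the endpoints is δ = arccos(p₁·p₂) ≈ 1.923 rad (110.2°).
Interpolate at f = 7/10 with slerp weights a = sin((1−f)δ)/sin δ ≈ 0.581, b = sin(fδ)/sin δ ≈ 1.038.
p = a·p₁ + b·p₂ ≈ (0.734, -0.673, -0.087); φ = arcsin(p_z) ≈ -4.99°, λ = atan2(p_y, p_x) ≈ -42.53°.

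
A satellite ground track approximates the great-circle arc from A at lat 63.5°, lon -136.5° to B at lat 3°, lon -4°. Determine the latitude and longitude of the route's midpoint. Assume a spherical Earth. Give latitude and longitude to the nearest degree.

Convert each endpoint to a unit vector on the sphere (x = cos φ cos λ, y = cos φ sin λ, z = sin φ).
The central angle between the endpoints is δ = arccos(p₁·p₂) ≈ 1.828 rad (104.7°).
Interpolate at f = 1/2 with slerp weights a = sin((1−f)δ)/sin δ ≈ 0.819, b = sin(fδ)/sin δ ≈ 0.819.
p = a·p₁ + b·p₂ ≈ (0.551, -0.309, 0.776); φ = arcsin(p_z) ≈ 50.86°, λ = atan2(p_y, p_x) ≈ -29.26°.

≈ lat 51°, lon -29°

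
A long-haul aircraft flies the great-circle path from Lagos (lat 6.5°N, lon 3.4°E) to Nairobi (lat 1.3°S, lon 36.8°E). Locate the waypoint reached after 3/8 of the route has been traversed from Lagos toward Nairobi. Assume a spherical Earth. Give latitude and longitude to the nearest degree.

Convert each endpoint to a unit vector on the sphere (x = cos φ cos λ, y = cos φ sin λ, z = sin φ).
The central angle between the endpoints is δ = arccos(p₁·p₂) ≈ 0.598 rad (34.2°).
Interpolate at f = 3/8 with slerp weights a = sin((1−f)δ)/sin δ ≈ 0.648, b = sin(fδ)/sin δ ≈ 0.395.
p = a·p₁ + b·p₂ ≈ (0.959, 0.275, 0.064); φ = arcsin(p_z) ≈ 3.70°, λ = atan2(p_y, p_x) ≈ 15.98°.

≈ lat 4°N, lon 16°E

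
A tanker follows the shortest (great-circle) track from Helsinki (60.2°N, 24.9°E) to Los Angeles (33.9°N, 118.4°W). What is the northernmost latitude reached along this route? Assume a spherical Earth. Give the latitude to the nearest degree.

≈ 76°N

The great circle lies in the plane with unit normal n̂ = (p₁ × p₂)/|p₁ × p₂|.
Here n̂_z ≈ -0.249; the vertex latitude is φ_max = arccos|n̂_z| ≈ 75.6°.
Check via Clairaut: cos φ_max = |cos φ₁| · sin C = cos(60.2°)·sin(30.1°) ≈ 0.249, again giving ≈ 75.6°.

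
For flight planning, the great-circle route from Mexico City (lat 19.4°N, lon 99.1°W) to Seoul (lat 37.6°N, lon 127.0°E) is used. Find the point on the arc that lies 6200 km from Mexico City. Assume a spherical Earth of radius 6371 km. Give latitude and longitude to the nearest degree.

The haversine formula gives a central angle δ ≈ 1.892 rad (108.4°) between the endpoints. The total great-circle distance is δ·R ≈ 1.892 × 6371 ≈ 12053 km, so the target fraction is f = 6200/12053 ≈ 0.514.
Interpolate at f ≈ 0.514 with slerp weights a = sin((1−f)δ)/sin δ ≈ 0.838, b = sin(fδ)/sin δ ≈ 0.871.
p = a·p₁ + b·p₂ ≈ (-0.540, -0.229, 0.810); φ = arcsin(p_z) ≈ 54.07°, λ = atan2(p_y, p_x) ≈ -157.05°.

≈ lat 54°N, lon 157°W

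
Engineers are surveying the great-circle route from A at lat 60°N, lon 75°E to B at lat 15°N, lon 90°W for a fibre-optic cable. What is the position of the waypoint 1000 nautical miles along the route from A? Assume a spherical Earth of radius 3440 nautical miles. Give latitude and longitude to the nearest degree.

≈ lat 76°N, lon 58°E

Convert each endpoint to a unit vector on the sphere (x = cos φ cos λ, y = cos φ sin λ, z = sin φ).
The central angle between the endpoints is δ = arccos(p₁·p₂) ≈ 1.816 rad (104.0°). The total great-circle distance is δ·R ≈ 1.816 × 3440 ≈ 6246 nmi, so the target fraction is f = 1000/6246 ≈ 0.160.
Interpolate at f ≈ 0.160 with slerp weights a = sin((1−f)δ)/sin δ ≈ 1.030, b = sin(fδ)/sin δ ≈ 0.295.
p = a·p₁ + b·p₂ ≈ (0.133, 0.212, 0.968); φ = arcsin(p_z) ≈ 75.50°, λ = atan2(p_y, p_x) ≈ 57.84°.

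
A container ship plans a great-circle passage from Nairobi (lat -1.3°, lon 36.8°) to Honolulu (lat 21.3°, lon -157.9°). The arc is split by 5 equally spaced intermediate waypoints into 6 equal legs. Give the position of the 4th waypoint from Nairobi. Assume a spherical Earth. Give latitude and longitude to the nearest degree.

Convert each endpoint to a unit vector on the sphere (x = cos φ cos λ, y = cos φ sin λ, z = sin φ).
The central angle between the endpoints is δ = arccos(p₁·p₂) ≈ 2.712 rad (155.4°).
Interpolate at f = 4/6 with slerp weights a = sin((1−f)δ)/sin δ ≈ 1.887, b = sin(fδ)/sin δ ≈ 2.335.
p = a·p₁ + b·p₂ ≈ (-0.504, 0.312, 0.805); φ = arcsin(p_z) ≈ 53.63°, λ = atan2(p_y, p_x) ≈ 148.25°.

≈ lat 54°, lon 148°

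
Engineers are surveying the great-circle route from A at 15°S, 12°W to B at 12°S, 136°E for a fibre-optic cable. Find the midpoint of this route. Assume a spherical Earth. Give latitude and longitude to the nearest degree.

The haversine formula gives a central angle δ ≈ 2.415 rad (138.4°) between the endpoints.
Interpolate at f = 1/2 with slerp weights a = sin((1−f)δ)/sin δ ≈ 1.407, b = sin(fδ)/sin δ ≈ 1.407.
p = a·p₁ + b·p₂ ≈ (0.339, 0.673, -0.657); φ = arcsin(p_z) ≈ -41.05°, λ = atan2(p_y, p_x) ≈ 63.26°.

≈ 41°S, 63°E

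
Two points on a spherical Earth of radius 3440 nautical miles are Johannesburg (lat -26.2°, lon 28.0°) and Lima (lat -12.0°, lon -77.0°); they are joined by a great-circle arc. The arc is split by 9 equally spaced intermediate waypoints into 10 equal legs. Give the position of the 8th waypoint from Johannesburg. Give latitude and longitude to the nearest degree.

The haversine formula gives a central angle δ ≈ 1.707 rad (97.8°) between the endpoints.
Interpolate at f = 8/10 with slerp weights a = sin((1−f)δ)/sin δ ≈ 0.338, b = sin(fδ)/sin δ ≈ 0.988.
p = a·p₁ + b·p₂ ≈ (0.485, -0.799, -0.355); φ = arcsin(p_z) ≈ -20.77°, λ = atan2(p_y, p_x) ≈ -58.75°.

≈ lat -21°, lon -59°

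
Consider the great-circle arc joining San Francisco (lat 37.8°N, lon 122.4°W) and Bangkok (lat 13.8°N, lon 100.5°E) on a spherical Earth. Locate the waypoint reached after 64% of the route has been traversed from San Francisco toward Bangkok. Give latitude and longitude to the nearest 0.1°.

Convert each endpoint to a unit vector on the sphere (x = cos φ cos λ, y = cos φ sin λ, z = sin φ).
The central angle between the endpoints is δ = arccos(p₁·p₂) ≈ 2.000 rad (114.6°).
Interpolate at f = 0.64 with slerp weights a = sin((1−f)δ)/sin δ ≈ 0.725, b = sin(fδ)/sin δ ≈ 1.053.
p = a·p₁ + b·p₂ ≈ (-0.493, 0.522, 0.696); φ = arcsin(p_z) ≈ 44.08°, λ = atan2(p_y, p_x) ≈ 133.38°.

≈ lat 44.1°N, lon 133.4°E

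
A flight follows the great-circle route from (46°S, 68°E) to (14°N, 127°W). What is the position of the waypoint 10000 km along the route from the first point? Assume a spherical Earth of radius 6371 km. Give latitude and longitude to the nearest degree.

≈ (39°S, 147°W)

Convert each endpoint to a unit vector on the sphere (x = cos φ cos λ, y = cos φ sin λ, z = sin φ).
The central angle between the endpoints is δ = arccos(p₁·p₂) ≈ 2.541 rad (145.6°). The total great-circle distance is δ·R ≈ 2.541 × 6371 ≈ 16190 km, so the target fraction is f = 10000/16190 ≈ 0.618.
Interpolate at f ≈ 0.618 with slerp weights a = sin((1−f)δ)/sin δ ≈ 1.461, b = sin(fδ)/sin δ ≈ 1.770.
p = a·p₁ + b·p₂ ≈ (-0.653, -0.430, -0.623); φ = arcsin(p_z) ≈ -38.54°, λ = atan2(p_y, p_x) ≈ -146.63°.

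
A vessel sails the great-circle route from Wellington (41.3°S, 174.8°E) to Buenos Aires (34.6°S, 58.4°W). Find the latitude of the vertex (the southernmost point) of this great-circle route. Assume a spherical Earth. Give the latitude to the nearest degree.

≈ 60°S

The great circle lies in the plane with unit normal n̂ = (p₁ × p₂)/|p₁ × p₂|.
Here n̂_z ≈ +0.495; the vertex latitude is φ_max = arccos|n̂_z| ≈ 60.3°.
Check via Clairaut: cos φ_max = |cos φ₁| · sin C = cos(41.3°)·sin(138.8°) ≈ 0.495, again giving ≈ 60.3°.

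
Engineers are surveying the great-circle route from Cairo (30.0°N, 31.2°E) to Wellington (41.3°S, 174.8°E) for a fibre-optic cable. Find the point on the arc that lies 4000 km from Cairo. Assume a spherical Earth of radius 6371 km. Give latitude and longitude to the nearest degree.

≈ 8°N, 62°E

The haversine formula gives a central angle δ ≈ 2.594 rad (148.6°) between the endpoints. The total great-circle distance is δ·R ≈ 2.594 × 6371 ≈ 16525 km, so the target fraction is f = 4000/16525 ≈ 0.242.
Interpolate at f ≈ 0.242 with slerp weights a = sin((1−f)δ)/sin δ ≈ 1.772, b = sin(fδ)/sin δ ≈ 1.128.
p = a·p₁ + b·p₂ ≈ (0.469, 0.872, 0.142); φ = arcsin(p_z) ≈ 8.14°, λ = atan2(p_y, p_x) ≈ 61.73°.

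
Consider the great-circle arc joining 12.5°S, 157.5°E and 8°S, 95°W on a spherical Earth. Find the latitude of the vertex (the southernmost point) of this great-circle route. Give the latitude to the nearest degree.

≈ 17°S

The great circle lies in the plane with unit normal n̂ = (p₁ × p₂)/|p₁ × p₂|.
Here n̂_z ≈ +0.955; the vertex latitude is φ_max = arccos|n̂_z| ≈ 17.2°.
Check via Clairaut: cos φ_max = |cos φ₁| · sin C = cos(12.5°)·sin(102.0°) ≈ 0.955, again giving ≈ 17.2°.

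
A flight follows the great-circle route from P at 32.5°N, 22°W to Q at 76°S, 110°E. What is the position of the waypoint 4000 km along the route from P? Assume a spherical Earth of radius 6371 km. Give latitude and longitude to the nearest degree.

Convert each endpoint to a unit vector on the sphere (x = cos φ cos λ, y = cos φ sin λ, z = sin φ).
The central angle between the endpoints is δ = arccos(p₁·p₂) ≈ 2.289 rad (131.1°). The total great-circle distance is δ·R ≈ 2.289 × 6371 ≈ 14582 km, so the target fraction is f = 4000/14582 ≈ 0.274.
Interpolate at f ≈ 0.274 with slerp weights a = sin((1−f)δ)/sin δ ≈ 1.322, b = sin(fδ)/sin δ ≈ 0.780.
p = a·p₁ + b·p₂ ≈ (0.970, -0.240, -0.046); φ = arcsin(p_z) ≈ -2.65°, λ = atan2(p_y, p_x) ≈ -13.93°.

≈ 3°S, 14°W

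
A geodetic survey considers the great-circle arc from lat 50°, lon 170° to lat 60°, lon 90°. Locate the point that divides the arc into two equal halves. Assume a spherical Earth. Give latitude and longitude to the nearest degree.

The haversine formula gives a central angle δ ≈ 0.768 rad (44.0°) between the endpoints.
Interpolate at f = 1/2 with slerp weights a = sin((1−f)δ)/sin δ ≈ 0.539, b = sin(fδ)/sin δ ≈ 0.539.
p = a·p₁ + b·p₂ ≈ (-0.341, 0.330, 0.880); φ = arcsin(p_z) ≈ 61.66°, λ = atan2(p_y, p_x) ≈ 135.99°.

≈ lat 62°, lon 136°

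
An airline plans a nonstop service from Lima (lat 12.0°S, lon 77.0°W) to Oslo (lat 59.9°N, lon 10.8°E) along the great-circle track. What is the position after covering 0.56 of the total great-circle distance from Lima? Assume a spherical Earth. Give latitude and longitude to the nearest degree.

≈ lat 35°N, lon 46°W

Write both endpoints as unit vectors p₁, p₂ with components (cos φ cos λ, cos φ sin λ, sin φ).
The central angle between the endpoints is δ = arccos(p₁·p₂) ≈ 1.733 rad (99.3°).
Interpolate at f = 0.56 with slerp weights a = sin((1−f)δ)/sin δ ≈ 0.700, b = sin(fδ)/sin δ ≈ 0.836.
p = a·p₁ + b·p₂ ≈ (0.566, -0.588, 0.578); φ = arcsin(p_z) ≈ 35.29°, λ = atan2(p_y, p_x) ≈ -46.12°.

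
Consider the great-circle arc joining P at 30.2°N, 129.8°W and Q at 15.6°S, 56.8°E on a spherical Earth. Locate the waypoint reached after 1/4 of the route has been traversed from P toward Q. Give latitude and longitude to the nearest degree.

≈ 64°N, 167°W

Convert each endpoint to a unit vector on the sphere (x = cos φ cos λ, y = cos φ sin λ, z = sin φ).
The central angle between the endpoints is δ = arccos(p₁·p₂) ≈ 2.866 rad (164.2°).
Interpolate at f = 1/4 with slerp weights a = sin((1−f)δ)/sin δ ≈ 3.074, b = sin(fδ)/sin δ ≈ 2.411.
p = a·p₁ + b·p₂ ≈ (-0.429, -0.098, 0.898); φ = arcsin(p_z) ≈ 63.89°, λ = atan2(p_y, p_x) ≈ -167.13°.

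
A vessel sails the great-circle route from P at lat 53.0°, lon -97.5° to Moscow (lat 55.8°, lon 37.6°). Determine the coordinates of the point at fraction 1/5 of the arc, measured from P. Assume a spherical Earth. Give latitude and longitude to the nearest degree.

Convert each endpoint to a unit vector on the sphere (x = cos φ cos λ, y = cos φ sin λ, z = sin φ).
The central angle between the endpoints is δ = arccos(p₁·p₂) ≈ 1.136 rad (65.1°).
Interpolate at f = 1/5 with slerp weights a = sin((1−f)δ)/sin δ ≈ 0.870, b = sin(fδ)/sin δ ≈ 0.248.
p = a·p₁ + b·p₂ ≈ (0.042, -0.434, 0.900); φ = arcsin(p_z) ≈ 64.16°, λ = atan2(p_y, p_x) ≈ -84.43°.

≈ lat 64°, lon -84°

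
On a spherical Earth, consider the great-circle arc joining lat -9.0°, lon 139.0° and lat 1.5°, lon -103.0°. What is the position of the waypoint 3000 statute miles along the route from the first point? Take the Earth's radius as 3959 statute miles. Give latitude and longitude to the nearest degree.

≈ lat -9°, lon -177°

Convert each endpoint to a unit vector on the sphere (x = cos φ cos λ, y = cos φ sin λ, z = sin φ).
The central angle between the endpoints is δ = arccos(p₁·p₂) ≈ 2.057 rad (117.9°). The total great-circle distance is δ·R ≈ 2.057 × 3959 ≈ 8145 mi, so the target fraction is f = 3000/8145 ≈ 0.368.
Interpolate at f ≈ 0.368 with slerp weights a = sin((1−f)δ)/sin δ ≈ 1.090, b = sin(fδ)/sin δ ≈ 0.778.
p = a·p₁ + b·p₂ ≈ (-0.987, -0.051, -0.150); φ = arcsin(p_z) ≈ -8.64°, λ = atan2(p_y, p_x) ≈ -177.04°.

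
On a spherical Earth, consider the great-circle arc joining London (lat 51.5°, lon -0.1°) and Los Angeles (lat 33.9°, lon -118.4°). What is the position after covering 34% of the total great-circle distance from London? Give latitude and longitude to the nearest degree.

≈ lat 62°, lon -47°

The haversine formula gives a central angle δ ≈ 1.378 rad (79.0°) between the endpoints.
Interpolate at f = 0.34 with slerp weights a = sin((1−f)δ)/sin δ ≈ 0.804, b = sin(fδ)/sin δ ≈ 0.460.
p = a·p₁ + b·p₂ ≈ (0.319, -0.337, 0.886); φ = arcsin(p_z) ≈ 62.36°, λ = atan2(p_y, p_x) ≈ -46.56°.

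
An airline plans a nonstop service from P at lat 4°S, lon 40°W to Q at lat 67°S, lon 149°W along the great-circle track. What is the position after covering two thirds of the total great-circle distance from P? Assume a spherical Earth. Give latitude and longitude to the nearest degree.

≈ lat 59°S, lon 79°W

Convert each endpoint to a unit vector on the sphere (x = cos φ cos λ, y = cos φ sin λ, z = sin φ).
The central angle between the endpoints is δ = arccos(p₁·p₂) ≈ 1.634 rad (93.6°).
Interpolate at f = 2/3 with slerp weights a = sin((1−f)δ)/sin δ ≈ 0.519, b = sin(fδ)/sin δ ≈ 0.888.
p = a·p₁ + b·p₂ ≈ (0.099, -0.511, -0.854); φ = arcsin(p_z) ≈ -58.60°, λ = atan2(p_y, p_x) ≈ -79.02°.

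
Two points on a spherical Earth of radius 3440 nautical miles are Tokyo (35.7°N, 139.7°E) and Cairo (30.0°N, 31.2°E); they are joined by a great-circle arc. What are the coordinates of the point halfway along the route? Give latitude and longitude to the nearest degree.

≈ (48°N, 83°E)

From cos δ = sin φ₁ sin φ₂ + cos φ₁ cos φ₂ cos Δλ, the central angle is δ ≈ 1.502 rad (86.1°).
Interpolate at f = 1/2 with slerp weights a = sin((1−f)δ)/sin δ ≈ 0.684, b = sin(fδ)/sin δ ≈ 0.684.
p = a·p₁ + b·p₂ ≈ (0.083, 0.666, 0.741); φ = arcsin(p_z) ≈ 47.83°, λ = atan2(p_y, p_x) ≈ 82.89°.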